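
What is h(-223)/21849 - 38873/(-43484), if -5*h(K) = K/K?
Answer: 4246637401/4750409580 ≈ 0.89395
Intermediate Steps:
h(K) = -1/5 (h(K) = -K/(5*K) = -1/5*1 = -1/5)
h(-223)/21849 - 38873/(-43484) = -1/5/21849 - 38873/(-43484) = -1/5*1/21849 - 38873*(-1/43484) = -1/109245 + 38873/43484 = 4246637401/4750409580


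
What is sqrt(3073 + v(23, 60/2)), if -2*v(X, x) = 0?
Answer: sqrt(3073) ≈ 55.435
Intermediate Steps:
v(X, x) = 0 (v(X, x) = -1/2*0 = 0)
sqrt(3073 + v(23, 60/2)) = sqrt(3073 + 0) = sqrt(3073)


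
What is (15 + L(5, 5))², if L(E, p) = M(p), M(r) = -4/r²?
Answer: 137641/625 ≈ 220.23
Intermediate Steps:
M(r) = -4/r²
L(E, p) = -4/p²
(15 + L(5, 5))² = (15 - 4/5²)² = (15 - 4*1/25)² = (15 - 4/25)² = (371/25)² = 137641/625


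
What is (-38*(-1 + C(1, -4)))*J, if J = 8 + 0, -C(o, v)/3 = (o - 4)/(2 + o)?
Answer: -608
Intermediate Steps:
C(o, v) = -3*(-4 + o)/(2 + o) (C(o, v) = -3*(o - 4)/(2 + o) = -3*(-4 + o)/(2 + o))
J = 8
(-38*(-1 + C(1, -4)))*J = -38*(-1 + 3*(4 - 1*1)/(2 + 1))*8 = -38*(-1 + 3*(4 - 1)/3)*8 = -38*(-1 + 3*(⅓)*3)*8 = -38*(-1 + 3)*8 = -38*2*8 = -76*8 = -608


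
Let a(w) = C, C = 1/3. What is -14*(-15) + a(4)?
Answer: 631/3 ≈ 210.33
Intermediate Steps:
C = 1/3 ≈ 0.33333
a(w) = 1/3
-14*(-15) + a(4) = -14*(-15) + 1/3 = 210 + 1/3 = 631/3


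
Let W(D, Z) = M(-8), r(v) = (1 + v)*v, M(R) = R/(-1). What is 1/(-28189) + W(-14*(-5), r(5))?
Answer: 225511/28189 ≈ 8.0000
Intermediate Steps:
M(R) = -R (M(R) = R*(-1) = -R)
r(v) = v*(1 + v)
W(D, Z) = 8 (W(D, Z) = -1*(-8) = 8)
1/(-28189) + W(-14*(-5), r(5)) = 1/(-28189) + 8 = -1/28189 + 8 = 225511/28189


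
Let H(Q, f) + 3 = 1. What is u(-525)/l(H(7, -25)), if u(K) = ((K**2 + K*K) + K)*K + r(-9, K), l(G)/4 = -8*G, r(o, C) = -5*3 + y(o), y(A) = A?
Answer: -289130649/64 ≈ -4.5177e+6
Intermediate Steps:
H(Q, f) = -2 (H(Q, f) = -3 + 1 = -2)
r(o, C) = -15 + o (r(o, C) = -5*3 + o = -15 + o)
l(G) = -32*G (l(G) = 4*(-8*G) = -32*G)
u(K) = -24 + K*(K + 2*K**2) (u(K) = ((K**2 + K*K) + K)*K + (-15 - 9) = ((K**2 + K**2) + K)*K - 24 = (2*K**2 + K)*K - 24 = (K + 2*K**2)*K - 24 = K*(K + 2*K**2) - 24 = -24 + K*(K + 2*K**2))
u(-525)/l(H(7, -25)) = (-24 + (-525)**2 + 2*(-525)**3)/((-32*(-2))) = (-24 + 275625 + 2*(-144703125))/64 = (-24 + 275625 - 289406250)*(1/64) = -289130649*1/64 = -289130649/64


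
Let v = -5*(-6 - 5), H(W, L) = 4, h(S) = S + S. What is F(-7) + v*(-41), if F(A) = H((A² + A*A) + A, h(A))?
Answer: -2251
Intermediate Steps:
h(S) = 2*S
F(A) = 4
v = 55 (v = -5*(-11) = 55)
F(-7) + v*(-41) = 4 + 55*(-41) = 4 - 2255 = -2251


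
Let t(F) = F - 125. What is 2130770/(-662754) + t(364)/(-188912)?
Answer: -201343210223/62601091824 ≈ -3.2163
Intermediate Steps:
t(F) = -125 + F
2130770/(-662754) + t(364)/(-188912) = 2130770/(-662754) + (-125 + 364)/(-188912) = 2130770*(-1/662754) + 239*(-1/188912) = -1065385/331377 - 239/188912 = -201343210223/62601091824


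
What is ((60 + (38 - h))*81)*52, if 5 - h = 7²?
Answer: 598104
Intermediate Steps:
h = -44 (h = 5 - 1*7² = 5 - 1*49 = 5 - 49 = -44)
((60 + (38 - h))*81)*52 = ((60 + (38 - 1*(-44)))*81)*52 = ((60 + (38 + 44))*81)*52 = ((60 + 82)*81)*52 = (142*81)*52 = 11502*52 = 598104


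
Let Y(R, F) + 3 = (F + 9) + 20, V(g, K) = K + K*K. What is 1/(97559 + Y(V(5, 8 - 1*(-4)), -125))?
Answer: 1/97460 ≈ 1.0261e-5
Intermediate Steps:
V(g, K) = K + K²
Y(R, F) = 26 + F (Y(R, F) = -3 + ((F + 9) + 20) = -3 + ((9 + F) + 20) = -3 + (29 + F) = 26 + F)
1/(97559 + Y(V(5, 8 - 1*(-4)), -125)) = 1/(97559 + (26 - 125)) = 1/(97559 - 99) = 1/97460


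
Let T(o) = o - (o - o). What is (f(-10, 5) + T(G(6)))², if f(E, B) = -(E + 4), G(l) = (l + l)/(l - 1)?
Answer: 1764/25 ≈ 70.560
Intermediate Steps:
G(l) = 2*l/(-1 + l) (G(l) = (2*l)/(-1 + l) = 2*l/(-1 + l))
f(E, B) = -4 - E (f(E, B) = -(4 + E) = -4 - E)
T(o) = o (T(o) = o - 1*0 = o + 0 = o)
(f(-10, 5) + T(G(6)))² = ((-4 - 1*(-10)) + 2*6/(-1 + 6))² = ((-4 + 10) + 2*6/5)² = (6 + 2*6*(⅕))² = (6 + 12/5)² = (42/5)² = 1764/25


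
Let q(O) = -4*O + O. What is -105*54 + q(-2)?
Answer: -5664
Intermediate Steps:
q(O) = -3*O
-105*54 + q(-2) = -105*54 - 3*(-2) = -5670 + 6 = -5664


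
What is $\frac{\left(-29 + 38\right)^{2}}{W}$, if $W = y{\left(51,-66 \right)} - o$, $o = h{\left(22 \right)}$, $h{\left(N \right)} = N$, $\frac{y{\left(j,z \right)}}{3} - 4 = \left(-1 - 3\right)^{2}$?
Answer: $\frac{81}{38} \approx 2.1316$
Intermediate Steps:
$y{\left(j,z \right)} = 60$ ($y{\left(j,z \right)} = 12 + 3 \left(-1 - 3\right)^{2} = 12 + 3 \left(-4\right)^{2} = 12 + 3 \cdot 16 = 12 + 48 = 60$)
$o = 22$
$W = 38$ ($W = 60 - 22 = 38$)
$\frac{\left(-29 + 38\right)^{2}}{W} = \frac{\left(-29 + 38\right)^{2}}{38} = 9^{2} \cdot \frac{1}{38} = 81 \cdot \frac{1}{38} = \frac{81}{38}$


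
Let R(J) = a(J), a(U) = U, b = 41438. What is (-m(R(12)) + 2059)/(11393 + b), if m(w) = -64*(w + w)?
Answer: 3595/52831 ≈ 0.068047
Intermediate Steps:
R(J) = J
m(w) = -128*w
(-m(R(12)) + 2059)/(11393 + b) = (-(-128)*12 + 2059)/(11393 + 41438) = (-1*(-1536) + 2059)/52831 = (1536 + 2059)*(1/52831) = 3595*(1/52831) = 3595/52831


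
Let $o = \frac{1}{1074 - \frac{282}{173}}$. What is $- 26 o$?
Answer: $- \frac{2249}{92760} \approx -0.024245$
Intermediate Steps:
$o = \frac{173}{185520}$ ($o = \frac{1}{1074 - \frac{282}{173}} = \frac{1}{\frac{185520}{173}} = \frac{173}{185520} \approx 0.00093251$)
$- 26 o = \left(-26\right) \frac{173}{185520} = - \frac{2249}{92760}$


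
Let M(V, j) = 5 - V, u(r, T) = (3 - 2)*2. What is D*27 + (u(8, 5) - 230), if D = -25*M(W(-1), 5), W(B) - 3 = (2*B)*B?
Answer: -228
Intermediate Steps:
u(r, T) = 2 (u(r, T) = 1*2 = 2)
W(B) = 3 + 2*B² (W(B) = 3 + (2*B)*B = 3 + 2*B²)
D = 0 (D = -25*(5 - (3 + 2*(-1)²)) = -25*(5 - (3 + 2*1)) = -25*(5 - (3 + 2)) = -25*(5 - 1*5) = -25*(5 - 5) = -25*0 = 0)
D*27 + (u(8, 5) - 230) = 0*27 + (2 - 230) = 0 - 228 = -228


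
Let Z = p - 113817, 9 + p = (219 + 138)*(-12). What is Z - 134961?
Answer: -253071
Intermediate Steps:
p = -4293 (p = -9 + (219 + 138)*(-12) = -9 + 357*(-12) = -9 - 4284 = -4293)
Z = -118110 (Z = -4293 - 113817 = -118110)
Z - 134961 = -118110 - 134961 = -253071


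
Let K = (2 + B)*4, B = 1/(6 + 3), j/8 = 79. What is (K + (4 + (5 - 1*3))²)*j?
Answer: 252800/9 ≈ 28089.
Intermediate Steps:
j = 632 (j = 8*79 = 632)
B = ⅑ (B = 1/9 = ⅑ ≈ 0.11111)
K = 76/9 (K = (2 + ⅑)*4 = (19/9)*4 = 76/9 ≈ 8.4444)
(K + (4 + (5 - 1*3))²)*j = (76/9 + (4 + (5 - 1*3))²)*632 = (76/9 + (4 + (5 - 3))²)*632 = (76/9 + (4 + 2)²)*632 = (76/9 + 6²)*632 = (76/9 + 36)*632 = (400/9)*632 = 252800/9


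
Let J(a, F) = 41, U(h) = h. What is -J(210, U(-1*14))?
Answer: -41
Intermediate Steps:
-J(210, U(-1*14)) = -1*41 = -41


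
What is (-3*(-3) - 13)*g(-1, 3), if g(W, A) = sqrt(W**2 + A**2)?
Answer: -4*sqrt(10) ≈ -12.649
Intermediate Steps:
g(W, A) = sqrt(A**2 + W**2)
(-3*(-3) - 13)*g(-1, 3) = (-3*(-3) - 13)*sqrt(3**2 + (-1)**2) = (9 - 13)*sqrt(9 + 1) = -4*sqrt(10)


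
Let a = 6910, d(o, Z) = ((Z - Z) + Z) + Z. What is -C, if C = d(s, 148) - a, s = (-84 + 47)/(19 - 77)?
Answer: 6614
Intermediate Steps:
s = 37/58 (s = -37/(-58) = -37*(-1/58) = 37/58 ≈ 0.63793)
d(o, Z) = 2*Z (d(o, Z) = (0 + Z) + Z = Z + Z = 2*Z)
C = -6614 (C = 2*148 - 1*6910 = 296 - 6910 = -6614)
-C = -1*(-6614) = 6614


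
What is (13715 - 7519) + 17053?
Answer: 23249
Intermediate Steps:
(13715 - 7519) + 17053 = 6196 + 17053 = 23249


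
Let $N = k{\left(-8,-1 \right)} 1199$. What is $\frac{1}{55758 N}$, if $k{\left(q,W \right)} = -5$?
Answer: $- \frac{1}{334269210} \approx -2.9916 \cdot 10^{-9}$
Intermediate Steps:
$N = -5995$ ($N = \left(-5\right) 1199 = -5995$)
$\frac{1}{55758 N} = \frac{1}{55758 \left(-5995\right)} = \frac{1}{55758} \left(- \frac{1}{5995}\right) = - \frac{1}{334269210}$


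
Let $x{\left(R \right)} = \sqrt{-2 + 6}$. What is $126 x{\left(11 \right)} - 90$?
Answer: $162$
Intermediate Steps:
$x{\left(R \right)} = 2$ ($x{\left(R \right)} = \sqrt{4} = 2$)
$126 x{\left(11 \right)} - 90 = 126 \cdot 2 - 90 = 252 - 90 = 162$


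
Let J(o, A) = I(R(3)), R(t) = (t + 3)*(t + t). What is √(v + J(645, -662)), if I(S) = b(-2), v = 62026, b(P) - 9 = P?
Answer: √62033 ≈ 249.06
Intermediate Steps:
R(t) = 2*t*(3 + t) (R(t) = (3 + t)*(2*t) = 2*t*(3 + t))
b(P) = 9 + P
I(S) = 7 (I(S) = 9 - 2 = 7)
J(o, A) = 7
√(v + J(645, -662)) = √(62026 + 7) = √62033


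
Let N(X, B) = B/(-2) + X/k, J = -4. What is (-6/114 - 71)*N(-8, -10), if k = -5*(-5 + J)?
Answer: -6510/19 ≈ -342.63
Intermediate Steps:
k = 45 (k = -5*(-5 - 4) = -5*(-9) = 45)
N(X, B) = -B/2 + X/45 (N(X, B) = B/(-2) + X/45 = B*(-½) + X*(1/45) = -B/2 + X/45)
(-6/114 - 71)*N(-8, -10) = (-6/114 - 71)*(-½*(-10) + (1/45)*(-8)) = (-6*1/114 - 71)*(5 - 8/45) = (-1/19 - 71)*(217/45) = -1350/19*217/45 = -6510/19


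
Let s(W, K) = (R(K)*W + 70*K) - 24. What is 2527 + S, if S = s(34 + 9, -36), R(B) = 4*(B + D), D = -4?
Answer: -6897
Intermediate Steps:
R(B) = -16 + 4*B (R(B) = 4*(B - 4) = 4*(-4 + B) = -16 + 4*B)
s(W, K) = -24 + 70*K + W*(-16 + 4*K) (s(W, K) = ((-16 + 4*K)*W + 70*K) - 24 = (W*(-16 + 4*K) + 70*K) - 24 = (70*K + W*(-16 + 4*K)) - 24 = -24 + 70*K + W*(-16 + 4*K))
S = -9424 (S = -24 + 70*(-36) + 4*(34 + 9)*(-4 - 36) = -24 - 2520 + 4*43*(-40) = -24 - 2520 - 6880 = -9424)
2527 + S = 2527 - 9424 = -6897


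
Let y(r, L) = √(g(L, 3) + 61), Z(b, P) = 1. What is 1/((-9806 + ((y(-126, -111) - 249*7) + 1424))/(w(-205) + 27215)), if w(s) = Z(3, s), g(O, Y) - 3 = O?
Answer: -4920750/1830637 - 486*I*√47/1830637 ≈ -2.688 - 0.00182*I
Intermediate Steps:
g(O, Y) = 3 + O
y(r, L) = √(64 + L) (y(r, L) = √((3 + L) + 61) = √(64 + L))
w(s) = 1
1/((-9806 + ((y(-126, -111) - 249*7) + 1424))/(w(-205) + 27215)) = 1/((-9806 + ((√(64 - 111) - 249*7) + 1424))/(1 + 27215)) = 1/((-9806 + ((√(-47) - 1743) + 1424))/27216) = 1/((-9806 + ((I*√47 - 1743) + 1424))*(1/27216)) = 1/((-9806 + ((-1743 + I*√47) + 1424))*(1/27216)) = 1/((-9806 + (-319 + I*√47))*(1/27216)) = 1/((-10125 + I*√47)*(1/27216)) = 1/(-125/336 + I*√47/27216)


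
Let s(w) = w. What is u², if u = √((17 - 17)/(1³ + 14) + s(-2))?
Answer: -2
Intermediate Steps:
u = I*√2 (u = √((17 - 17)/(1³ + 14) - 2) = √(0/(1 + 14) - 2) = √(0/15 - 2) = √(0*(1/15) - 2) = √(0 - 2) = √(-2) = I*√2 ≈ 1.4142*I)
u² = (I*√2)² = -2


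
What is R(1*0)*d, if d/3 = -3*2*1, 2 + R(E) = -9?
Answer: 198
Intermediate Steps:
R(E) = -11 (R(E) = -2 - 9 = -11)
d = -18 (d = 3*(-3*2*1) = 3*(-6*1) = 3*(-6) = -18)
R(1*0)*d = -11*(-18) = 198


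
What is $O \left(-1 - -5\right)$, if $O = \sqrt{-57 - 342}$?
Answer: $4 i \sqrt{399} \approx 79.9 i$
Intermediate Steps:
$O = i \sqrt{399}$ ($O = \sqrt{-399} = i \sqrt{399} \approx 19.975 i$)
$O \left(-1 - -5\right) = i \sqrt{399} \left(-1 - -5\right) = i \sqrt{399} \left(-1 + 5\right) = i \sqrt{399} \cdot 4 = 4 i \sqrt{399}$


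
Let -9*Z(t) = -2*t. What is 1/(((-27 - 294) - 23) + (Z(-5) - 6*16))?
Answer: -9/3970 ≈ -0.0022670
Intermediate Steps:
Z(t) = 2*t/9 (Z(t) = -(-2)*t/9 = 2*t/9)
1/(((-27 - 294) - 23) + (Z(-5) - 6*16)) = 1/(((-27 - 294) - 23) + ((2/9)*(-5) - 6*16)) = 1/((-321 - 23) + (-10/9 - 96)) = 1/(-344 - 874/9) = 1/(-3970/9) = -9/3970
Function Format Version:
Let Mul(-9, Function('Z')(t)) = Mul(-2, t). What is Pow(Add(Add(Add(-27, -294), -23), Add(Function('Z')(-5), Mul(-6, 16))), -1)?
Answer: Rational(-9, 3970) ≈ -0.0022670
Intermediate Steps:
Function('Z')(t) = Mul(Rational(2, 9), t) (Function('Z')(t) = Mul(Rational(-1, 9), Mul(-2, t)) = Mul(Rational(2, 9), t))
Pow(Add(Add(Add(-27, -294), -23), Add(Function('Z')(-5), Mul(-6, 16))), -1) = Pow(Add(Add(Add(-27, -294), -23), Add(Mul(Rational(2, 9), -5), Mul(-6, 16))), -1) = Pow(Add(Add(-321, -23), Add(Rational(-10, 9), -96)), -1) = Pow(Add(-344, Rational(-874, 9)), -1) = Pow(Rational(-3970, 9), -1) = Rational(-9, 3970)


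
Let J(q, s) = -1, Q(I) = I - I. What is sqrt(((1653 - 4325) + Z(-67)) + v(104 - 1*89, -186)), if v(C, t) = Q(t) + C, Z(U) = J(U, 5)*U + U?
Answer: I*sqrt(2657) ≈ 51.546*I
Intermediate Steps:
Q(I) = 0
Z(U) = 0 (Z(U) = -U + U = 0)
v(C, t) = C (v(C, t) = 0 + C = C)
sqrt(((1653 - 4325) + Z(-67)) + v(104 - 1*89, -186)) = sqrt(((1653 - 4325) + 0) + (104 - 1*89)) = sqrt((-2672 + 0) + (104 - 89)) = sqrt(-2672 + 15) = sqrt(-2657) = I*sqrt(2657)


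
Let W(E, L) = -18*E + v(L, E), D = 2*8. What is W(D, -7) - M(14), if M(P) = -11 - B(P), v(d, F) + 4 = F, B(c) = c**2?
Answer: -69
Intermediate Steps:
v(d, F) = -4 + F
D = 16
W(E, L) = -4 - 17*E (W(E, L) = -18*E + (-4 + E) = -4 - 17*E)
M(P) = -11 - P**2
W(D, -7) - M(14) = (-4 - 17*16) - (-11 - 1*14**2) = (-4 - 272) - (-11 - 1*196) = -276 - (-11 - 196) = -276 - 1*(-207) = -276 + 207 = -69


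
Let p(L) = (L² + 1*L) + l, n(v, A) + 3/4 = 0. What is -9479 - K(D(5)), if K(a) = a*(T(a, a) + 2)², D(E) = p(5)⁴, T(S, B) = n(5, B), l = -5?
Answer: -9917289/16 ≈ -6.1983e+5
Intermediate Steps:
n(v, A) = -¾ (n(v, A) = -¾ + 0 = -¾)
p(L) = -5 + L + L² (p(L) = (L² + 1*L) - 5 = (L² + L) - 5 = (L + L²) - 5 = -5 + L + L²)
T(S, B) = -¾
D(E) = 390625 (D(E) = (-5 + 5 + 5²)⁴ = (-5 + 5 + 25)⁴ = 25⁴ = 390625)
K(a) = 25*a/16 (K(a) = a*(-¾ + 2)² = a*(5/4)² = a*(25/16) = 25*a/16)
-9479 - K(D(5)) = -9479 - 25*390625/16 = -9479 - 1*9765625/16 = -9479 - 9765625/16 = -9917289/16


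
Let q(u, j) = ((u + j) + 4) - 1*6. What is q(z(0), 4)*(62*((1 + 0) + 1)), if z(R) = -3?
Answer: -124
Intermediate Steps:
q(u, j) = -2 + j + u (q(u, j) = ((j + u) + 4) - 6 = (4 + j + u) - 6 = -2 + j + u)
q(z(0), 4)*(62*((1 + 0) + 1)) = (-2 + 4 - 3)*(62*((1 + 0) + 1)) = -62*(1 + 1) = -62*2 = -1*124 = -124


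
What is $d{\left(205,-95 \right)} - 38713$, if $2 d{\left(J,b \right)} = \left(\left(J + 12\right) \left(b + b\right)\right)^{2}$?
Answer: $849917737$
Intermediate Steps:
$d{\left(J,b \right)} = 2 b^{2} \left(12 + J\right)^{2}$ ($d{\left(J,b \right)} = \frac{\left(\left(J + 12\right) \left(b + b\right)\right)^{2}}{2} = \frac{\left(\left(12 + J\right) 2 b\right)^{2}}{2} = \frac{\left(2 b \left(12 + J\right)\right)^{2}}{2} = \frac{4 b^{2} \left(12 + J\right)^{2}}{2} = 2 b^{2} \left(12 + J\right)^{2}$)
$d{\left(205,-95 \right)} - 38713 = 2 \left(-95\right)^{2} \left(12 + 205\right)^{2} - 38713 = 2 \cdot 9025 \cdot 217^{2} - 38713 = 2 \cdot 9025 \cdot 47089 - 38713 = 849956450 - 38713 = 849917737$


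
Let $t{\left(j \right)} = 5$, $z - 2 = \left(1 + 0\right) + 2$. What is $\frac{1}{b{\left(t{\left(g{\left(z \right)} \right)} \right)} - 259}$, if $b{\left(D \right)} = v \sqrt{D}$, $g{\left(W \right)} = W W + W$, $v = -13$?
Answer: $- \frac{259}{66236} + \frac{13 \sqrt{5}}{66236} \approx -0.0034714$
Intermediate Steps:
$z = 5$ ($z = 2 + \left(\left(1 + 0\right) + 2\right) = 2 + \left(1 + 2\right) = 2 + 3 = 5$)
$g{\left(W \right)} = W + W^{2}$ ($g{\left(W \right)} = W^{2} + W = W + W^{2}$)
$b{\left(D \right)} = - 13 \sqrt{D}$
$\frac{1}{b{\left(t{\left(g{\left(z \right)} \right)} \right)} - 259} = \frac{1}{- 13 \sqrt{5} - 259} = \frac{1}{-259 - 13 \sqrt{5}}$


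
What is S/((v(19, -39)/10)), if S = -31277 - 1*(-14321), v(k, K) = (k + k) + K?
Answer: 169560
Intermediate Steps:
v(k, K) = K + 2*k (v(k, K) = 2*k + K = K + 2*k)
S = -16956 (S = -31277 + 14321 = -16956)
S/((v(19, -39)/10)) = -16956*10/(-39 + 2*19) = -16956*10/(-39 + 38) = -16956/((⅒)*(-1)) = -16956/(-⅒) = -16956*(-10) = 169560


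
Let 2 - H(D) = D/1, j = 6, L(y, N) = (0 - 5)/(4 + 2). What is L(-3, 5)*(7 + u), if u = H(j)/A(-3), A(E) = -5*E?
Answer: -101/18 ≈ -5.6111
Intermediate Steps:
L(y, N) = -5/6
H(D) = 2 - D (H(D) = 2 - D/1 = 2 - D)
u = -4/15 (u = (2 - 1*6)/((-5*(-3))) = (2 - 6)/15 = -4*1/15 = -4/15 ≈ -0.26667)
L(-3, 5)*(7 + u) = -5*(7 - 4/15)/6 = -5/6*101/15 = -101/18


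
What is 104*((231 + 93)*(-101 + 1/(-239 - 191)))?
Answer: -731725488/215 ≈ -3.4034e+6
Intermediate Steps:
104*((231 + 93)*(-101 + 1/(-239 - 191))) = 104*(324*(-101 + 1/(-430))) = 104*(324*(-101 - 1/430)) = 104*(324*(-43431/430)) = 104*(-7035822/215) = -731725488/215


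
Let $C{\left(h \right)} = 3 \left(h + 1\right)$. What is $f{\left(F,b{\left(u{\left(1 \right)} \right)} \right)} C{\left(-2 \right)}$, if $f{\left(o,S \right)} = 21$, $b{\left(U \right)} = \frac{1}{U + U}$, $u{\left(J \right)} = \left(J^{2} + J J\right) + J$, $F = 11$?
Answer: $-63$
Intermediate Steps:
$C{\left(h \right)} = 3 + 3 h$ ($C{\left(h \right)} = 3 \left(1 + h\right) = 3 + 3 h$)
$u{\left(J \right)} = J + 2 J^{2}$ ($u{\left(J \right)} = \left(J^{2} + J^{2}\right) + J = 2 J^{2} + J = J + 2 J^{2}$)
$b{\left(U \right)} = \frac{1}{2 U}$
$f{\left(F,b{\left(u{\left(1 \right)} \right)} \right)} C{\left(-2 \right)} = 21 \left(3 + 3 \left(-2\right)\right) = 21 \left(3 - 6\right) = 21 \left(-3\right) = -63$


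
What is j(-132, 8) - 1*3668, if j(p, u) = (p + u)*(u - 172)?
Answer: 16668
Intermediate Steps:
j(p, u) = (-172 + u)*(p + u) (j(p, u) = (p + u)*(-172 + u) = (-172 + u)*(p + u))
j(-132, 8) - 1*3668 = (8² - 172*(-132) - 172*8 - 132*8) - 1*3668 = (64 + 22704 - 1376 - 1056) - 3668 = 20336 - 3668 = 16668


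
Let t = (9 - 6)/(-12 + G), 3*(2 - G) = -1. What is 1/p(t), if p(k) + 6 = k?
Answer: -29/183 ≈ -0.15847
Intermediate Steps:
G = 7/3 (G = 2 - 1/3*(-1) = 2 + 1/3 = 7/3 ≈ 2.3333)
t = -9/29 (t = (9 - 6)/(-12 + 7/3) = 3/(-29/3) = 3*(-3/29) = -9/29 ≈ -0.31034)
p(k) = -6 + k
1/p(t) = 1/(-6 - 9/29) = 1/(-183/29) = -29/183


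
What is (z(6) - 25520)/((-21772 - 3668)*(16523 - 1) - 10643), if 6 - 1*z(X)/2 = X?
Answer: 25520/420330323 ≈ 6.0714e-5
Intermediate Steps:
z(X) = 12 - 2*X
(z(6) - 25520)/((-21772 - 3668)*(16523 - 1) - 10643) = ((12 - 2*6) - 25520)/((-21772 - 3668)*(16523 - 1) - 10643) = ((12 - 12) - 25520)/(-25440*16522 - 10643) = (0 - 25520)/(-420319680 - 10643) = -25520/(-420330323) = -25520*(-1/420330323) = 25520/420330323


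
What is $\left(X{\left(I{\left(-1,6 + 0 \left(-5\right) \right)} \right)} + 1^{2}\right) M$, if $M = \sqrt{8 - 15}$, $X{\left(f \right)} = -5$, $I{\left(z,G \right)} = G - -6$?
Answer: $- 4 i \sqrt{7} \approx - 10.583 i$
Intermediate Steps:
$I{\left(z,G \right)} = 6 + G$ ($I{\left(z,G \right)} = G + 6 = 6 + G$)
$M = i \sqrt{7}$ ($M = \sqrt{-7} = i \sqrt{7} \approx 2.6458 i$)
$\left(X{\left(I{\left(-1,6 + 0 \left(-5\right) \right)} \right)} + 1^{2}\right) M = \left(-5 + 1^{2}\right) i \sqrt{7} = \left(-5 + 1\right) i \sqrt{7} = - 4 i \sqrt{7}$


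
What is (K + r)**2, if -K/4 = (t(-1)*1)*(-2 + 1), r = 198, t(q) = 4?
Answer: 45796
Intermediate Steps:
K = 16 (K = -4*4*1*(-2 + 1) = -16*(-1) = -4*(-4) = 16)
(K + r)**2 = (16 + 198)**2 = 214**2 = 45796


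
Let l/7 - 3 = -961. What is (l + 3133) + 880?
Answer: -2693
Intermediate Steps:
l = -6706 (l = 21 + 7*(-961) = 21 - 6727 = -6706)
(l + 3133) + 880 = (-6706 + 3133) + 880 = -3573 + 880 = -2693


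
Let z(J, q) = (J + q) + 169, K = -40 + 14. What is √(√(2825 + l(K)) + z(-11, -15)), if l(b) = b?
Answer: √(143 + 3*√311) ≈ 13.997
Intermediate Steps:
K = -26
z(J, q) = 169 + J + q
√(√(2825 + l(K)) + z(-11, -15)) = √(√(2825 - 26) + (169 - 11 - 15)) = √(√2799 + 143) = √(3*√311 + 143) = √(143 + 3*√311)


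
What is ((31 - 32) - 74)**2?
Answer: 5625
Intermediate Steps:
((31 - 32) - 74)**2 = (-1 - 74)**2 = (-75)**2 = 5625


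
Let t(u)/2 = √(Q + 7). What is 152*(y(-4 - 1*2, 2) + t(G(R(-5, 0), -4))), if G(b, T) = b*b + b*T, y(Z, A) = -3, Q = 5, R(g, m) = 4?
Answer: -456 + 608*√3 ≈ 597.09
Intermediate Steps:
G(b, T) = b² + T*b
t(u) = 4*√3 (t(u) = 2*√(5 + 7) = 2*√12 = 2*(2*√3) = 4*√3)
152*(y(-4 - 1*2, 2) + t(G(R(-5, 0), -4))) = 152*(-3 + 4*√3) = -456 + 608*√3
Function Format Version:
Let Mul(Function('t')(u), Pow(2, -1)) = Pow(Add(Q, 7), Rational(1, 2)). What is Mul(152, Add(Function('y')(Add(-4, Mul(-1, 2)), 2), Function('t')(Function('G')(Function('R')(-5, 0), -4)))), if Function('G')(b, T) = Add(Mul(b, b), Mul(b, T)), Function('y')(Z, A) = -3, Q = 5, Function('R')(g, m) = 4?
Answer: Add(-456, Mul(608, Pow(3, Rational(1, 2)))) ≈ 597.09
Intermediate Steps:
Function('G')(b, T) = Add(Pow(b, 2), Mul(T, b))
Function('t')(u) = Mul(4, Pow(3, Rational(1, 2))) (Function('t')(u) = Mul(2, Pow(Add(5, 7), Rational(1, 2))) = Mul(2, Pow(12, Rational(1, 2))) = Mul(2, Mul(2, Pow(3, Rational(1, 2)))) = Mul(4, Pow(3, Rational(1, 2))))
Mul(152, Add(Function('y')(Add(-4, Mul(-1, 2)), 2), Function('t')(Function('G')(Function('R')(-5, 0), -4)))) = Mul(152, Add(-3, Mul(4, Pow(3, Rational(1, 2))))) = Add(-456, Mul(608, Pow(3, Rational(1, 2))))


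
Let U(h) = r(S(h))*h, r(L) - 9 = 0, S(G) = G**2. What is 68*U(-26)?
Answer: -15912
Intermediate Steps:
r(L) = 9 (r(L) = 9 + 0 = 9)
U(h) = 9*h
68*U(-26) = 68*(9*(-26)) = 68*(-234) = -15912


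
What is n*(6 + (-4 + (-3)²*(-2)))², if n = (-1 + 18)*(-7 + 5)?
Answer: -8704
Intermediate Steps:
n = -34 (n = 17*(-2) = -34)
n*(6 + (-4 + (-3)²*(-2)))² = -34*(6 + (-4 + (-3)²*(-2)))² = -34*(6 + (-4 + 9*(-2)))² = -34*(6 + (-4 - 18))² = -34*(6 - 22)² = -34*(-16)² = -34*256 = -8704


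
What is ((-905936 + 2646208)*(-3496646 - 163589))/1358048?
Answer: -398112780245/84878 ≈ -4.6904e+6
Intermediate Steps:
((-905936 + 2646208)*(-3496646 - 163589))/1358048 = (1740272*(-3660235))*(1/1358048) = -6369804483920*1/1358048 = -398112780245/84878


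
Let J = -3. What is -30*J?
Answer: 90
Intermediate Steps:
-30*J = -30*(-3) = 90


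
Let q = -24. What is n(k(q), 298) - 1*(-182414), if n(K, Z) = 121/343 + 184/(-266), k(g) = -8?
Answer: 1188789829/6517 ≈ 1.8241e+5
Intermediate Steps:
n(K, Z) = -2209/6517 (n(K, Z) = 121*(1/343) + 184*(-1/266) = 121/343 - 92/133 = -2209/6517)
n(k(q), 298) - 1*(-182414) = -2209/6517 - 1*(-182414) = -2209/6517 + 182414 = 1188789829/6517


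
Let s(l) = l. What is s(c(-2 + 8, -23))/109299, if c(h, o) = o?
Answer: -23/109299 ≈ -0.00021043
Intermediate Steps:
s(c(-2 + 8, -23))/109299 = -23/109299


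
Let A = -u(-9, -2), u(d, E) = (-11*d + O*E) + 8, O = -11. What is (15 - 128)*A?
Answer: 14577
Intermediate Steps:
u(d, E) = 8 - 11*E - 11*d (u(d, E) = (-11*d - 11*E) + 8 = (-11*E - 11*d) + 8 = 8 - 11*E - 11*d)
A = -129 (A = -(8 - 11*(-2) - 11*(-9)) = -(8 + 22 + 99) = -1*129 = -129)
(15 - 128)*A = (15 - 128)*(-129) = -113*(-129) = 14577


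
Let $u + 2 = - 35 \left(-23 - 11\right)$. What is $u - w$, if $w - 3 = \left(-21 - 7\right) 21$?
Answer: $1773$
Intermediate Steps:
$u = 1188$ ($u = -2 - 35 \left(-23 - 11\right) = -2 - -1190 = -2 + 1190 = 1188$)
$w = -585$ ($w = 3 + \left(-21 - 7\right) 21 = 3 - 588 = -585$)
$u - w = 1188 - -585 = 1188 + 585 = 1773$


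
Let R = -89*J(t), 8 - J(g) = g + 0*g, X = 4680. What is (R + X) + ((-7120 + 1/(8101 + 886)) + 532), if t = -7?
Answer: -29144840/8987 ≈ -3243.0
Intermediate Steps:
J(g) = 8 - g (J(g) = 8 - (g + 0*g) = 8 - (g + 0) = 8 - g)
R = -1335 (R = -89*(8 - 1*(-7)) = -89*(8 + 7) = -89*15 = -1335)
(R + X) + ((-7120 + 1/(8101 + 886)) + 532) = (-1335 + 4680) + ((-7120 + 1/(8101 + 886)) + 532) = 3345 + ((-7120 + 1/8987) + 532) = 3345 + (-63987439/8987 + 532) = 3345 - 59206355/8987 = -29144840/8987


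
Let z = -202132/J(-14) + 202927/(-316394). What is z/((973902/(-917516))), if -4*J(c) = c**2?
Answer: -2095325016831245/539239311429 ≈ -3885.7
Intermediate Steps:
J(c) = -c**2/4
z = 9134772655/2214758 (z = -202132/((-1/4*(-14)**2)) + 202927/(-316394) = -202132/((-1/4*196)) + 202927*(-1/316394) = -202132/(-49) - 202927/316394 = -202132*(-1/49) - 202927/316394 = 28876/7 - 202927/316394 = 9134772655/2214758 ≈ 4124.5)
z/((973902/(-917516))) = 9134772655/(2214758*((973902/(-917516)))) = 9134772655/(2214758*((973902*(-1/917516)))) = 9134772655/(2214758*(-486951/458758)) = (9134772655/2214758)*(-458758/486951) = -2095325016831245/539239311429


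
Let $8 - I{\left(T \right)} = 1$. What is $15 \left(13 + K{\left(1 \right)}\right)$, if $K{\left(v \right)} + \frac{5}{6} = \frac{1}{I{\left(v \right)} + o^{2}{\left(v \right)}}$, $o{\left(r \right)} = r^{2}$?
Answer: $\frac{1475}{8} \approx 184.38$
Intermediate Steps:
$I{\left(T \right)} = 7$ ($I{\left(T \right)} = 8 - 1 = 7$)
$K{\left(v \right)} = - \frac{5}{6} + \frac{1}{7 + v^{4}}$ ($K{\left(v \right)} = - \frac{5}{6} + \frac{1}{7 + \left(v^{2}\right)^{2}} = - \frac{5}{6} + \frac{1}{7 + v^{4}}$)
$15 \left(13 + K{\left(1 \right)}\right) = 15 \left(13 + \frac{-29 - 5 \cdot 1^{4}}{6 \left(7 + 1^{4}\right)}\right) = 15 \left(13 + \frac{-29 - 5}{6 \left(7 + 1\right)}\right) = 15 \left(13 + \frac{-29 - 5}{6 \cdot 8}\right) = 15 \left(13 + \frac{1}{6} \cdot \frac{1}{8} \left(-34\right)\right) = 15 \left(13 - \frac{17}{24}\right) = 15 \cdot \frac{295}{24} = \frac{1475}{8}$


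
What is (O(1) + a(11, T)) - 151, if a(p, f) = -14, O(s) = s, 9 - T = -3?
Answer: -164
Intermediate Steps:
T = 12 (T = 9 - 1*(-3) = 9 + 3 = 12)
(O(1) + a(11, T)) - 151 = (1 - 14) - 151 = -13 - 151 = -164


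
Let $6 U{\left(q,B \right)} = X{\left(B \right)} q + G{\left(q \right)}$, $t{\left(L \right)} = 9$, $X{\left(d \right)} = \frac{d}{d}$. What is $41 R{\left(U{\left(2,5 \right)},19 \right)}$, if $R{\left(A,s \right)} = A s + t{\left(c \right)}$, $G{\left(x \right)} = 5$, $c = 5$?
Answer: $\frac{7667}{6} \approx 1277.8$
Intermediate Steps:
$X{\left(d \right)} = 1$
$U{\left(q,B \right)} = \frac{5}{6} + \frac{q}{6}$ ($U{\left(q,B \right)} = \frac{1 q + 5}{6} = \frac{q + 5}{6} = \frac{5 + q}{6} = \frac{5}{6} + \frac{q}{6}$)
$R{\left(A,s \right)} = 9 + A s$ ($R{\left(A,s \right)} = A s + 9 = 9 + A s$)
$41 R{\left(U{\left(2,5 \right)},19 \right)} = 41 \left(9 + \left(\frac{5}{6} + \frac{1}{6} \cdot 2\right) 19\right) = 41 \left(9 + \left(\frac{5}{6} + \frac{1}{3}\right) 19\right) = 41 \left(9 + \frac{7}{6} \cdot 19\right) = 41 \left(9 + \frac{133}{6}\right) = 41 \cdot \frac{187}{6} = \frac{7667}{6}$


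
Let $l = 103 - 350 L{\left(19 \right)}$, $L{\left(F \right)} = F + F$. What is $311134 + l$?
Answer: $297937$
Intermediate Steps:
$L{\left(F \right)} = 2 F$
$l = -13197$ ($l = 103 - 350 \cdot 2 \cdot 19 = 103 - 13300 = -13197$)
$311134 + l = 311134 - 13197 = 297937$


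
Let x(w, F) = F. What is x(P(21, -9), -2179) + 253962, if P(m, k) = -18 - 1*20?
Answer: 251783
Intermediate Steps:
P(m, k) = -38 (P(m, k) = -18 - 20 = -38)
x(P(21, -9), -2179) + 253962 = -2179 + 253962 = 251783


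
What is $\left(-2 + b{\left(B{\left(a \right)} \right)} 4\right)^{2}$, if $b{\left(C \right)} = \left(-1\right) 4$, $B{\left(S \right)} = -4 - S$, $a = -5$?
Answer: $324$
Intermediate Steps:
$b{\left(C \right)} = -4$
$\left(-2 + b{\left(B{\left(a \right)} \right)} 4\right)^{2} = \left(-2 - 16\right)^{2} = \left(-18\right)^{2} = 324$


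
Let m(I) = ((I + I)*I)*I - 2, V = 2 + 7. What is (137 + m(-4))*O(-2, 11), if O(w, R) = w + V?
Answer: 49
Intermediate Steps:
V = 9
O(w, R) = 9 + w (O(w, R) = w + 9 = 9 + w)
m(I) = -2 + 2*I**3 (m(I) = ((2*I)*I)*I - 2 = (2*I**2)*I - 2 = 2*I**3 - 2 = -2 + 2*I**3)
(137 + m(-4))*O(-2, 11) = (137 + (-2 + 2*(-4)**3))*(9 - 2) = (137 + (-2 + 2*(-64)))*7 = (137 + (-2 - 128))*7 = (137 - 130)*7 = 7*7 = 49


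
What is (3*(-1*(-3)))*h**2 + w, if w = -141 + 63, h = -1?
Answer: -69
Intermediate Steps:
w = -78
(3*(-1*(-3)))*h**2 + w = (3*(-1*(-3)))*(-1)**2 - 78 = (3*3)*1 - 78 = 9*1 - 78 = 9 - 78 = -69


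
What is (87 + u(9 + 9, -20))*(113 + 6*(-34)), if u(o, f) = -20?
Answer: -6097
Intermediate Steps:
(87 + u(9 + 9, -20))*(113 + 6*(-34)) = (87 - 20)*(113 + 6*(-34)) = 67*(113 - 204) = 67*(-91) = -6097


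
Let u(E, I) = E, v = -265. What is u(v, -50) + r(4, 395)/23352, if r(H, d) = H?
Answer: -1547069/5838 ≈ -265.00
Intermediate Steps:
u(v, -50) + r(4, 395)/23352 = -265 + 4/23352 = -265 + 4*(1/23352) = -265 + 1/5838 = -1547069/5838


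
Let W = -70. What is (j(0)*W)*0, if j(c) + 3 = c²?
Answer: 0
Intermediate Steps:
j(c) = -3 + c²
(j(0)*W)*0 = ((-3 + 0²)*(-70))*0 = ((-3 + 0)*(-70))*0 = -3*(-70)*0 = 210*0 = 0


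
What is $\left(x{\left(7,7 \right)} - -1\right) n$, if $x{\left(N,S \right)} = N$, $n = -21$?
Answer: $-168$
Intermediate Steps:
$\left(x{\left(7,7 \right)} - -1\right) n = \left(7 - -1\right) \left(-21\right) = \left(7 + \left(-13 + 14\right)\right) \left(-21\right) = \left(7 + 1\right) \left(-21\right) = 8 \left(-21\right) = -168$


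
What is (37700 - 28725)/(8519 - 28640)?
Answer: -8975/20121 ≈ -0.44605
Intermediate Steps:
(37700 - 28725)/(8519 - 28640) = 8975/(-20121) = 8975*(-1/20121) = -8975/20121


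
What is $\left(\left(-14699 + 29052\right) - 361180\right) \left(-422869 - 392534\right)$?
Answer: $282803776281$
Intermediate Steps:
$\left(\left(-14699 + 29052\right) - 361180\right) \left(-422869 - 392534\right) = \left(14353 - 361180\right) \left(-815403\right) = \left(-346827\right) \left(-815403\right) = 282803776281$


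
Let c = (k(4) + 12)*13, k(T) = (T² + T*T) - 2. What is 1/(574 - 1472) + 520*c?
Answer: 254960159/898 ≈ 2.8392e+5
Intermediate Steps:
k(T) = -2 + 2*T² (k(T) = (T² + T²) - 2 = 2*T² - 2 = -2 + 2*T²)
c = 546 (c = ((-2 + 2*4²) + 12)*13 = ((-2 + 2*16) + 12)*13 = ((-2 + 32) + 12)*13 = (30 + 12)*13 = 42*13 = 546)
1/(574 - 1472) + 520*c = 1/(574 - 1472) + 520*546 = 1/(-898) + 283920 = -1/898 + 283920 = 254960159/898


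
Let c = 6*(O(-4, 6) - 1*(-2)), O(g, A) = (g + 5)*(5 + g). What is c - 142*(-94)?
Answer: 13366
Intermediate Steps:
O(g, A) = (5 + g)**2 (O(g, A) = (5 + g)*(5 + g) = (5 + g)**2)
c = 18 (c = 6*((5 - 4)**2 - 1*(-2)) = 6*(1**2 + 2) = 6*(1 + 2) = 6*3 = 18)
c - 142*(-94) = 18 - 142*(-94) = 18 + 13348 = 13366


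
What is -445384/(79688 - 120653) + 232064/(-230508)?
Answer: 7763172776/786896685 ≈ 9.8656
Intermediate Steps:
-445384/(79688 - 120653) + 232064/(-230508) = -445384/(-40965) + 232064*(-1/230508) = -445384*(-1/40965) - 58016/57627 = 445384/40965 - 58016/57627 = 7763172776/786896685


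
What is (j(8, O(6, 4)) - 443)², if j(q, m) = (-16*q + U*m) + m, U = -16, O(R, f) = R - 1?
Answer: 417316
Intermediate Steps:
O(R, f) = -1 + R
j(q, m) = -16*q - 15*m (j(q, m) = (-16*q - 16*m) + m = (-16*m - 16*q) + m = -16*q - 15*m)
(j(8, O(6, 4)) - 443)² = ((-16*8 - 15*(-1 + 6)) - 443)² = ((-128 - 15*5) - 443)² = ((-128 - 75) - 443)² = (-203 - 443)² = (-646)² = 417316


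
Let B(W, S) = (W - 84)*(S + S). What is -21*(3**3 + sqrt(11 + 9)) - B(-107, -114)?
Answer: -44115 - 42*sqrt(5) ≈ -44209.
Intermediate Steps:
B(W, S) = 2*S*(-84 + W) (B(W, S) = (-84 + W)*(2*S) = 2*S*(-84 + W))
-21*(3**3 + sqrt(11 + 9)) - B(-107, -114) = -21*(3**3 + sqrt(11 + 9)) - 2*(-114)*(-84 - 107) = -21*(27 + sqrt(20)) - 2*(-114)*(-191) = -21*(27 + 2*sqrt(5)) - 1*43548 = (-567 - 42*sqrt(5)) - 43548 = -44115 - 42*sqrt(5)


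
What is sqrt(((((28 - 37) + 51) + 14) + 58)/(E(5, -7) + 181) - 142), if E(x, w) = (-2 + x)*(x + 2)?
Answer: I*sqrt(1442785)/101 ≈ 11.893*I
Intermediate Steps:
E(x, w) = (-2 + x)*(2 + x)
sqrt(((((28 - 37) + 51) + 14) + 58)/(E(5, -7) + 181) - 142) = sqrt(((((28 - 37) + 51) + 14) + 58)/((-4 + 5**2) + 181) - 142) = sqrt((((-9 + 51) + 14) + 58)/((-4 + 25) + 181) - 142) = sqrt(((42 + 14) + 58)/(21 + 181) - 142) = sqrt((56 + 58)/202 - 142) = sqrt(114*(1/202) - 142) = sqrt(57/101 - 142) = sqrt(-14285/101) = I*sqrt(1442785)/101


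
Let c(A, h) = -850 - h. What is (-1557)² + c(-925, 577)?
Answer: 2422822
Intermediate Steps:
(-1557)² + c(-925, 577) = (-1557)² + (-850 - 1*577) = 2424249 + (-850 - 577) = 2424249 - 1427 = 2422822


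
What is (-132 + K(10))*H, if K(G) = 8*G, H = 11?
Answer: -572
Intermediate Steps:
(-132 + K(10))*H = (-132 + 8*10)*11 = (-132 + 80)*11 = -52*11 = -572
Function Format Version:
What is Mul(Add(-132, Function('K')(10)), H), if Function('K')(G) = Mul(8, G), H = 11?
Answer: -572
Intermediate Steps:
Mul(Add(-132, Function('K')(10)), H) = Mul(Add(-132, Mul(8, 10)), 11) = Mul(Add(-132, 80), 11) = Mul(-52, 11) = -572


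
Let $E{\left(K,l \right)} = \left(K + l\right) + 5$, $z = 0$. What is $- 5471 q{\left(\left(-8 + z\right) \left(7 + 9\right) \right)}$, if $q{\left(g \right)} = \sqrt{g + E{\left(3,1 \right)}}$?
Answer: $- 5471 i \sqrt{119} \approx - 59682.0 i$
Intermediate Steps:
$E{\left(K,l \right)} = 5 + K + l$
$q{\left(g \right)} = \sqrt{9 + g}$ ($q{\left(g \right)} = \sqrt{g + \left(5 + 3 + 1\right)} = \sqrt{g + 9} = \sqrt{9 + g}$)
$- 5471 q{\left(\left(-8 + z\right) \left(7 + 9\right) \right)} = - 5471 \sqrt{9 + \left(-8 + 0\right) \left(7 + 9\right)} = - 5471 \sqrt{9 - 128} = - 5471 \sqrt{-119} = - 5471 i \sqrt{119}$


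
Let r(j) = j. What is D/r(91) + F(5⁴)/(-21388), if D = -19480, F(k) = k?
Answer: -416695115/1946308 ≈ -214.10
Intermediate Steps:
D/r(91) + F(5⁴)/(-21388) = -19480/91 + 5⁴/(-21388) = -19480*1/91 + 625*(-1/21388) = -19480/91 - 625/21388 = -416695115/1946308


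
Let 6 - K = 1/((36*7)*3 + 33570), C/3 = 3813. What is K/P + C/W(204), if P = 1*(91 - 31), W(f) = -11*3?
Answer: -1570167355/4531032 ≈ -346.54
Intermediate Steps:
C = 11439 (C = 3*3813 = 11439)
W(f) = -33
P = 60 (P = 1*60 = 60)
K = 205955/34326 (K = 6 - 1/((36*7)*3 + 33570) = 6 - 1/(252*3 + 33570) = 6 - 1/(756 + 33570) = 6 - 1/34326 = 205955/34326 ≈ 6.0000)
K/P + C/W(204) = (205955/34326)/60 + 11439/(-33) = (205955/34326)*(1/60) + 11439*(-1/33) = 41191/411912 - 3813/11 = -1570167355/4531032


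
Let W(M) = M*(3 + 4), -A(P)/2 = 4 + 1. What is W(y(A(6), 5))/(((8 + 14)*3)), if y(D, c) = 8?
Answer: 28/33 ≈ 0.84848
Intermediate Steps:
A(P) = -10 (A(P) = -2*(4 + 1) = -2*5 = -10)
W(M) = 7*M (W(M) = M*7 = 7*M)
W(y(A(6), 5))/(((8 + 14)*3)) = (7*8)/(((8 + 14)*3)) = 56/((22*3)) = 56/66 = 56*(1/66) = 28/33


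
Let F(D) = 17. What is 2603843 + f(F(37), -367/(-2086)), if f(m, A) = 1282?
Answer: 2605125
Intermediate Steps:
2603843 + f(F(37), -367/(-2086)) = 2603843 + 1282 = 2605125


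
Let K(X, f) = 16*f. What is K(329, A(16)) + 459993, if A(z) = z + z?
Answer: 460505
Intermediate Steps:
A(z) = 2*z
K(329, A(16)) + 459993 = 16*(2*16) + 459993 = 16*32 + 459993 = 512 + 459993 = 460505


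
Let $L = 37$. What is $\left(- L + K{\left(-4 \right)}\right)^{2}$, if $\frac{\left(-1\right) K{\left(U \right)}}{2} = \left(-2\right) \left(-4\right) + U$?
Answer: $2025$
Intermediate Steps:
$K{\left(U \right)} = -16 - 2 U$ ($K{\left(U \right)} = - 2 \left(\left(-2\right) \left(-4\right) + U\right) = - 2 \left(8 + U\right) = -16 - 2 U$)
$\left(- L + K{\left(-4 \right)}\right)^{2} = \left(\left(-1\right) 37 - 8\right)^{2} = \left(-37 + \left(-16 + 8\right)\right)^{2} = \left(-37 - 8\right)^{2} = \left(-45\right)^{2} = 2025$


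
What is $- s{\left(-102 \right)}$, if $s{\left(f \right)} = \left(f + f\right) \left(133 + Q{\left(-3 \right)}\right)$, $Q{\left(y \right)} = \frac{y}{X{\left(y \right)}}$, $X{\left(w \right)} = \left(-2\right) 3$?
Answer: $27234$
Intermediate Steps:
$X{\left(w \right)} = -6$
$Q{\left(y \right)} = - \frac{y}{6}$ ($Q{\left(y \right)} = \frac{y}{-6} = y \left(- \frac{1}{6}\right) = - \frac{y}{6}$)
$s{\left(f \right)} = 267 f$ ($s{\left(f \right)} = \left(f + f\right) \left(133 - - \frac{1}{2}\right) = 2 f \left(133 + \frac{1}{2}\right) = 2 f \frac{267}{2} = 267 f$)
$- s{\left(-102 \right)} = - 267 \left(-102\right) = \left(-1\right) \left(-27234\right) = 27234$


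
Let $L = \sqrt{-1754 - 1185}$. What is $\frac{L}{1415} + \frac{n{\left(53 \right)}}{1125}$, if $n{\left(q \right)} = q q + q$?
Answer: $\frac{318}{125} + \frac{i \sqrt{2939}}{1415} \approx 2.544 + 0.038313 i$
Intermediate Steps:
$n{\left(q \right)} = q + q^{2}$ ($n{\left(q \right)} = q^{2} + q = q + q^{2}$)
$L = i \sqrt{2939}$ ($L = \sqrt{-2939} = i \sqrt{2939} \approx 54.213 i$)
$\frac{L}{1415} + \frac{n{\left(53 \right)}}{1125} = \frac{i \sqrt{2939}}{1415} + \frac{53 \left(1 + 53\right)}{1125} = i \sqrt{2939} \cdot \frac{1}{1415} + 53 \cdot 54 \cdot \frac{1}{1125} = \frac{i \sqrt{2939}}{1415} + 2862 \cdot \frac{1}{1125} = \frac{i \sqrt{2939}}{1415} + \frac{318}{125} = \frac{318}{125} + \frac{i \sqrt{2939}}{1415}$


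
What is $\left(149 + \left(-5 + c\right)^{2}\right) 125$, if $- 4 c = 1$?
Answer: $\frac{353125}{16} \approx 22070.0$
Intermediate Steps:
$c = - \frac{1}{4}$ ($c = \left(- \frac{1}{4}\right) 1 = - \frac{1}{4} \approx -0.25$)
$\left(149 + \left(-5 + c\right)^{2}\right) 125 = \left(149 + \left(-5 - \frac{1}{4}\right)^{2}\right) 125 = \left(149 + \left(- \frac{21}{4}\right)^{2}\right) 125 = \left(149 + \frac{441}{16}\right) 125 = \frac{2825}{16} \cdot 125 = \frac{353125}{16}$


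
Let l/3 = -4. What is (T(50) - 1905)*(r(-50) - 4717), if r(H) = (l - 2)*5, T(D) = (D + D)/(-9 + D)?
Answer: 373409935/41 ≈ 9.1076e+6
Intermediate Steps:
l = -12 (l = 3*(-4) = -12)
T(D) = 2*D/(-9 + D) (T(D) = (2*D)/(-9 + D) = 2*D/(-9 + D))
r(H) = -70 (r(H) = (-12 - 2)*5 = -14*5 = -70)
(T(50) - 1905)*(r(-50) - 4717) = (2*50/(-9 + 50) - 1905)*(-70 - 4717) = (2*50/41 - 1905)*(-4787) = (2*50*(1/41) - 1905)*(-4787) = (100/41 - 1905)*(-4787) = -78005/41*(-4787) = 373409935/41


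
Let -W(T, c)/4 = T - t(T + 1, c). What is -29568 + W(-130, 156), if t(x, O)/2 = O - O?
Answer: -29048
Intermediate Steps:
t(x, O) = 0 (t(x, O) = 2*(O - O) = 2*0 = 0)
W(T, c) = -4*T (W(T, c) = -4*(T - 1*0) = -4*(T + 0) = -4*T)
-29568 + W(-130, 156) = -29568 - 4*(-130) = -29568 + 520 = -29048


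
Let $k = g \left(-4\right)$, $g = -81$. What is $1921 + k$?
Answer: $2245$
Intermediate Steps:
$k = 324$ ($k = \left(-81\right) \left(-4\right) = 324$)
$1921 + k = 1921 + 324 = 2245$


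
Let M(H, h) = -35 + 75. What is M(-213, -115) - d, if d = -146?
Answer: 186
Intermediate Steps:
M(H, h) = 40
M(-213, -115) - d = 40 - 1*(-146) = 40 + 146 = 186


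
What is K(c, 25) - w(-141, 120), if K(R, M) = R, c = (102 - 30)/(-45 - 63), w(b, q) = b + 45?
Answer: 286/3 ≈ 95.333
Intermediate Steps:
w(b, q) = 45 + b
c = -⅔ (c = 72/(-108) = 72*(-1/108) = -⅔ ≈ -0.66667)
K(c, 25) - w(-141, 120) = -⅔ - (45 - 141) = -⅔ - 1*(-96) = -⅔ + 96 = 286/3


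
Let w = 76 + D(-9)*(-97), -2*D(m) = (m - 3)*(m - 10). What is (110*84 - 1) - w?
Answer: -1895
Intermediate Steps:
D(m) = -(-10 + m)*(-3 + m)/2 (D(m) = -(m - 3)*(m - 10)/2 = -(-3 + m)*(-10 + m)/2 = -(-10 + m)*(-3 + m)/2)
w = 11134 (w = 76 + (-15 - ½*(-9)² + (13/2)*(-9))*(-97) = 76 + (-15 - ½*81 - 117/2)*(-97) = 76 + (-15 - 81/2 - 117/2)*(-97) = 76 - 114*(-97) = 76 + 11058 = 11134)
(110*84 - 1) - w = (110*84 - 1) - 1*11134 = (9240 - 1) - 11134 = 9239 - 11134 = -1895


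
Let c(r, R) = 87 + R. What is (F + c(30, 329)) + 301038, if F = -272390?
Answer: 29064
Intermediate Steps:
(F + c(30, 329)) + 301038 = (-272390 + (87 + 329)) + 301038 = (-272390 + 416) + 301038 = -271974 + 301038 = 29064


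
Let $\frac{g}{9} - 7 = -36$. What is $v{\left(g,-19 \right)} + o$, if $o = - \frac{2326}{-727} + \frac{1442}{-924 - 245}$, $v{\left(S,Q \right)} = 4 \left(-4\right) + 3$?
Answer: $- \frac{1339637}{121409} \approx -11.034$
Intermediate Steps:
$g = -261$ ($g = 63 + 9 \left(-36\right) = 63 - 324 = -261$)
$v{\left(S,Q \right)} = -13$ ($v{\left(S,Q \right)} = -16 + 3 = -13$)
$o = \frac{238680}{121409}$ ($o = \left(-2326\right) \left(- \frac{1}{727}\right) + \frac{1442}{-924 - 245} = \frac{2326}{727} + \frac{1442}{-1169} = \frac{2326}{727} + 1442 \left(- \frac{1}{1169}\right) = \frac{2326}{727} - \frac{206}{167} = \frac{238680}{121409} \approx 1.9659$)
$v{\left(g,-19 \right)} + o = -13 + \frac{238680}{121409} = - \frac{1339637}{121409}$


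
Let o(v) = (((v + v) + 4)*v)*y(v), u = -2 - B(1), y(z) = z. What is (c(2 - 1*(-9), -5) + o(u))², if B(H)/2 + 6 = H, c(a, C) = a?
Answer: 1666681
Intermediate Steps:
B(H) = -12 + 2*H
u = 8 (u = -2 - (-12 + 2*1) = -2 - (-12 + 2) = -2 - 1*(-10) = -2 + 10 = 8)
o(v) = v²*(4 + 2*v) (o(v) = (((v + v) + 4)*v)*v = ((2*v + 4)*v)*v = ((4 + 2*v)*v)*v = (v*(4 + 2*v))*v = v²*(4 + 2*v))
(c(2 - 1*(-9), -5) + o(u))² = ((2 - 1*(-9)) + 2*8²*(2 + 8))² = ((2 + 9) + 2*64*10)² = (11 + 1280)² = 1291² = 1666681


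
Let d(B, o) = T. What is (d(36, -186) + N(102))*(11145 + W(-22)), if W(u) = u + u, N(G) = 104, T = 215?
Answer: 3541219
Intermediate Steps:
d(B, o) = 215
W(u) = 2*u
(d(36, -186) + N(102))*(11145 + W(-22)) = (215 + 104)*(11145 + 2*(-22)) = 319*(11145 - 44) = 319*11101 = 3541219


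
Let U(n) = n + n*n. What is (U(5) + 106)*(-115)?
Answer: -15640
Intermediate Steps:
U(n) = n + n²
(U(5) + 106)*(-115) = (5*(1 + 5) + 106)*(-115) = (5*6 + 106)*(-115) = (30 + 106)*(-115) = 136*(-115) = -15640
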